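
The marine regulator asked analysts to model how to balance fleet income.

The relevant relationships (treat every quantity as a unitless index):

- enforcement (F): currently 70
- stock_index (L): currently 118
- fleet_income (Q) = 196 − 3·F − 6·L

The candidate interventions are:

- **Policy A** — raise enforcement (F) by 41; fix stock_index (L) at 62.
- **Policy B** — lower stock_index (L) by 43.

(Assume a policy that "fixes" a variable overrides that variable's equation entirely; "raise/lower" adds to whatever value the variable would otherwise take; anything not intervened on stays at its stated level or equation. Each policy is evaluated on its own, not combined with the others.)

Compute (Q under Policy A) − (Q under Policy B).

-45

Policy A (F + 41, L := 62):
  F = 70 + 41 = 111
  L = 62
  Q = 196 − 3·111 − 6·62 = -509
Policy B (L − 43):
  F = 70
  L = 118 − 43 = 75
  Q = 196 − 3·70 − 6·75 = -464
Q: -509 − (-464) = -45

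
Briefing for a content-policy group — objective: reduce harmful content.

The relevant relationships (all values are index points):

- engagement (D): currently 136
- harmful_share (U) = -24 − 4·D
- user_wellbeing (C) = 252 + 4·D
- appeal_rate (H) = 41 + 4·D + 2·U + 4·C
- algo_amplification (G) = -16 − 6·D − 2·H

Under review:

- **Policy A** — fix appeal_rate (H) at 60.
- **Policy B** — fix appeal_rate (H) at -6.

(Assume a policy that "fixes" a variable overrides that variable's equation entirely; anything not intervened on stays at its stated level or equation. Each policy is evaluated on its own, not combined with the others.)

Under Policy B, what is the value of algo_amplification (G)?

Policy B (H := -6):
  D = 136
  U = -24 − 4·136 = -568
  C = 252 + 4·136 = 796
  H = -6
  G = -16 − 6·136 − 2·(-6) = -820

-820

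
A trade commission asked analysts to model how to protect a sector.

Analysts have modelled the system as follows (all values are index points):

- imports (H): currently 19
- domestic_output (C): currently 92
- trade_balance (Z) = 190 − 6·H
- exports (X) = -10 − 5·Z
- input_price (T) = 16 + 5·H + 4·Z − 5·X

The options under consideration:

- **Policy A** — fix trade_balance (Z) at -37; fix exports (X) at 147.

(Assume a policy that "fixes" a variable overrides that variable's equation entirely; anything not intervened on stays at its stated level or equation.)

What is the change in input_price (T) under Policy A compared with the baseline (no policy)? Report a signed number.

-3137

Baseline:
  H = 19
  Z = 190 − 6·19 = 76
  X = -10 − 5·76 = -390
  T = 16 + 5·19 + 4·76 − 5·(-390) = 2365
Policy A (Z := -37, X := 147):
  H = 19
  Z = -37
  X = 147
  T = 16 + 5·19 + 4·(-37) − 5·147 = -772
Change in T: -772 − 2365 = -3137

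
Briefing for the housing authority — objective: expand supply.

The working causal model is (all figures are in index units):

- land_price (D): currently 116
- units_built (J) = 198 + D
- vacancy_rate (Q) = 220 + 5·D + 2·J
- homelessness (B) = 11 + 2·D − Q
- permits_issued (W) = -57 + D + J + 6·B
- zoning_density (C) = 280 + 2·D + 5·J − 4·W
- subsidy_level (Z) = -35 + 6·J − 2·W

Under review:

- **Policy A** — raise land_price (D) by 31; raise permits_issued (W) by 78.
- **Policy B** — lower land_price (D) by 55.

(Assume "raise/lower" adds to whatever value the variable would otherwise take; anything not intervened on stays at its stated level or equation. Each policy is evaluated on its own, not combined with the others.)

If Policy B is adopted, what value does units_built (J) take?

Policy B (D − 55):
  D = 116 − 55 = 61
  J = 198 + 61 = 259

259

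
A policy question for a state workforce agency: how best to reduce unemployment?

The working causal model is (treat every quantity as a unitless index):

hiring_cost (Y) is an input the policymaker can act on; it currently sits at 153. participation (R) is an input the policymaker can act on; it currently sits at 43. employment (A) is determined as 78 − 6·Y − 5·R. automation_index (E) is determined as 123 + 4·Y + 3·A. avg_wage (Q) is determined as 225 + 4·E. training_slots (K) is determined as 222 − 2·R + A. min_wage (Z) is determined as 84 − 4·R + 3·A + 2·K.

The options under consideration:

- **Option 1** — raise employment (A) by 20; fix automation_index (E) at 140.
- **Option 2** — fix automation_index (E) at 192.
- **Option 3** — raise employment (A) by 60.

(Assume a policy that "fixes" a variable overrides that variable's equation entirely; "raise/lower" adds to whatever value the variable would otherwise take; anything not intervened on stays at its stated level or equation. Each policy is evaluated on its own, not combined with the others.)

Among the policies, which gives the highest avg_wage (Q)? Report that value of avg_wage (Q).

Option 1 (A + 20, E := 140):
  Y = 153
  R = 43
  A = 78 − 6·153 − 5·43 (+20 from intervention) = -1035
  E = 140
  Q = 225 + 4·140 = 785
Option 2 (E := 192):
  Y = 153
  R = 43
  A = 78 − 6·153 − 5·43 = -1055
  E = 192
  Q = 225 + 4·192 = 993
Option 3 (A + 60):
  Y = 153
  R = 43
  A = 78 − 6·153 − 5·43 (+60 from intervention) = -995
  E = 123 + 4·153 + 3·(-995) = -2250
  Q = 225 + 4·(-2250) = -8775
Comparing — Option 1: Q=785, Option 2: Q=993, Option 3: Q=-8775. Highest is 993 (Option 2).

993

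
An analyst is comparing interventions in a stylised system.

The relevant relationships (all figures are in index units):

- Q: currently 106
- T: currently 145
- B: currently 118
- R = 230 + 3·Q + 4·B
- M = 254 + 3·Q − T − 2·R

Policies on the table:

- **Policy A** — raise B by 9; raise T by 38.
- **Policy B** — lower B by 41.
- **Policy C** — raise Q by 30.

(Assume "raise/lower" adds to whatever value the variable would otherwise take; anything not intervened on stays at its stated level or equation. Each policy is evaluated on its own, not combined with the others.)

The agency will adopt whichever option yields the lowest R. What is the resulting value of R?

856

Policy A (B + 9, T + 38):
  Q = 106
  B = 118 + 9 = 127
  R = 230 + 3·106 + 4·127 = 1056
Policy B (B − 41):
  Q = 106
  B = 118 − 41 = 77
  R = 230 + 3·106 + 4·77 = 856
Policy C (Q + 30):
  Q = 106 + 30 = 136
  B = 118
  R = 230 + 3·136 + 4·118 = 1110
Comparing — Policy A: R=1056, Policy B: R=856, Policy C: R=1110. Lowest is 856 (Policy B).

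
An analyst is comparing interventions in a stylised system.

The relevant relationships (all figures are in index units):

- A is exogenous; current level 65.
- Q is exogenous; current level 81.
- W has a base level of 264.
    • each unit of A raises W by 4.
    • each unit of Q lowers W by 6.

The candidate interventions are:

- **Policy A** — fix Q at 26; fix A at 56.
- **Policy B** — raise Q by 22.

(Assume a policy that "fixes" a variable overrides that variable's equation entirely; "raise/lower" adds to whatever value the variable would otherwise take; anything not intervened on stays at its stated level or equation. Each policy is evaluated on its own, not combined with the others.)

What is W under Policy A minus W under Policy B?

Policy A (Q := 26, A := 56):
  A = 56
  Q = 26
  W = 264 + 4·56 − 6·26 = 332
Policy B (Q + 22):
  A = 65
  Q = 81 + 22 = 103
  W = 264 + 4·65 − 6·103 = -94
W: 332 − (-94) = 426

426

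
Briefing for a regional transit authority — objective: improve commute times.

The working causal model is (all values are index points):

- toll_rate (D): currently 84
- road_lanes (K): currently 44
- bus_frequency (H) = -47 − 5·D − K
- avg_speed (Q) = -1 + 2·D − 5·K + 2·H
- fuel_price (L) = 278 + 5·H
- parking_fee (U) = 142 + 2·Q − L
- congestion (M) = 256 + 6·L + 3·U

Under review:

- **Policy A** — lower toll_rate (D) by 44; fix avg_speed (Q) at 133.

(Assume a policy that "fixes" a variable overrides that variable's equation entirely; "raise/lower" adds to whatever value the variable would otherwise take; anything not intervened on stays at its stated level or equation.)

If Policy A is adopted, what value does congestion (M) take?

-2051

Policy A (D − 44, Q := 133):
  D = 84 − 44 = 40
  K = 44
  H = -47 − 5·40 − 44 = -291
  Q = 133
  L = 278 + 5·(-291) = -1177
  U = 142 + 2·133 − (-1177) = 1585
  M = 256 + 6·(-1177) + 3·1585 = -2051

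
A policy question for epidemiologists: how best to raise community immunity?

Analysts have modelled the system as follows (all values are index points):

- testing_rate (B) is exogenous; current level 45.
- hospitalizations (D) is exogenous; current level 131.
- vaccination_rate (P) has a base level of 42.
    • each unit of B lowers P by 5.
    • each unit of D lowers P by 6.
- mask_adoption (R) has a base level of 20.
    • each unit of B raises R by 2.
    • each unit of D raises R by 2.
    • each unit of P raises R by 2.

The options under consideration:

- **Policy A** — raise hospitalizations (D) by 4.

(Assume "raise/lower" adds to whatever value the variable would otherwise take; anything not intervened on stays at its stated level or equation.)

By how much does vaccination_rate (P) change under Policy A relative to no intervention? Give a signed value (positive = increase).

Baseline:
  B = 45
  D = 131
  P = 42 − 5·45 − 6·131 = -969
Policy A (D + 4):
  B = 45
  D = 131 + 4 = 135
  P = 42 − 5·45 − 6·135 = -993
Change in P: -993 − (-969) = -24

-24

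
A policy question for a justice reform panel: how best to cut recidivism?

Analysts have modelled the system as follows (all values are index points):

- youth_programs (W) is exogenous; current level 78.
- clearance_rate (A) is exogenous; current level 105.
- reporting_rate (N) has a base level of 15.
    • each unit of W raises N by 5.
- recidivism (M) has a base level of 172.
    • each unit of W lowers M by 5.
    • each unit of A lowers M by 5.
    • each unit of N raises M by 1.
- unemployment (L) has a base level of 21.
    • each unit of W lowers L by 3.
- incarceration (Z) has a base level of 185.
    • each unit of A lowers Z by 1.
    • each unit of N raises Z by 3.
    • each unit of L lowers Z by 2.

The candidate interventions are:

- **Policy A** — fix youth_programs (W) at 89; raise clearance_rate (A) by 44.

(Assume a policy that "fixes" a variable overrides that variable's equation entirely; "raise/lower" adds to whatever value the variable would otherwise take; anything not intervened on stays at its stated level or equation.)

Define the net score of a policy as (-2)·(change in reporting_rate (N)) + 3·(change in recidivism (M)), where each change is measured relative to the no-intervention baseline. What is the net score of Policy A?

-770

Baseline:
  W = 78
  A = 105
  N = 15 + 5·78 = 405
  M = 172 − 5·78 − 5·105 + 405 = -338
Policy A (W := 89, A + 44):
  W = 89
  A = 105 + 44 = 149
  N = 15 + 5·89 = 460
  M = 172 − 5·89 − 5·149 + 460 = -558
ΔN = 460 − 405 = 55; ΔM = -558 − (-338) = -220
Score = (-2)·55 + 3·(-220) = -770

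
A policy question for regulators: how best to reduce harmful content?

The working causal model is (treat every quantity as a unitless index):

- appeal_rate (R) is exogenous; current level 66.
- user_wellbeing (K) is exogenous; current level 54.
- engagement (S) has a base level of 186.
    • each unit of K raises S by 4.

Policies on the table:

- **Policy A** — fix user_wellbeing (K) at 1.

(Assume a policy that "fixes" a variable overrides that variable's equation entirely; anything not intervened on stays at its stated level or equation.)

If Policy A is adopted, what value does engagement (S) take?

190

Policy A (K := 1):
  K = 1
  S = 186 + 4·1 = 190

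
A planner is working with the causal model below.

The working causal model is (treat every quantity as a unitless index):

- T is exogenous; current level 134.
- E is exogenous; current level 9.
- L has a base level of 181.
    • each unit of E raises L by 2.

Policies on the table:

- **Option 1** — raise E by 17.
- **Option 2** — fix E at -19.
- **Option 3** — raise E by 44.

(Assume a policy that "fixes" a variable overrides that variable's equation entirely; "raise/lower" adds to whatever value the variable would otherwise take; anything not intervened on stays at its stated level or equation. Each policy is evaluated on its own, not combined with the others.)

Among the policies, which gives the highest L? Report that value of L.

Option 1 (E + 17):
  E = 9 + 17 = 26
  L = 181 + 2·26 = 233
Option 2 (E := -19):
  E = -19
  L = 181 + 2·(-19) = 143
Option 3 (E + 44):
  E = 9 + 44 = 53
  L = 181 + 2·53 = 287
Comparing — Option 1: L=233, Option 2: L=143, Option 3: L=287. Highest is 287 (Option 3).

287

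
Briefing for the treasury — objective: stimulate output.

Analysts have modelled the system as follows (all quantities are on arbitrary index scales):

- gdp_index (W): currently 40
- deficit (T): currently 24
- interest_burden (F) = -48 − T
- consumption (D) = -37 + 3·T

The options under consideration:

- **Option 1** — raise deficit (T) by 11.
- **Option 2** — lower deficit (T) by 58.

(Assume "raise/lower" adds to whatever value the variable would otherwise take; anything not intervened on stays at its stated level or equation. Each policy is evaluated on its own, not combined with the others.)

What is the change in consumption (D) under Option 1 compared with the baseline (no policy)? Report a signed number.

33

Baseline:
  T = 24
  D = -37 + 3·24 = 35
Option 1 (T + 11):
  T = 24 + 11 = 35
  D = -37 + 3·35 = 68
Change in D: 68 − 35 = 33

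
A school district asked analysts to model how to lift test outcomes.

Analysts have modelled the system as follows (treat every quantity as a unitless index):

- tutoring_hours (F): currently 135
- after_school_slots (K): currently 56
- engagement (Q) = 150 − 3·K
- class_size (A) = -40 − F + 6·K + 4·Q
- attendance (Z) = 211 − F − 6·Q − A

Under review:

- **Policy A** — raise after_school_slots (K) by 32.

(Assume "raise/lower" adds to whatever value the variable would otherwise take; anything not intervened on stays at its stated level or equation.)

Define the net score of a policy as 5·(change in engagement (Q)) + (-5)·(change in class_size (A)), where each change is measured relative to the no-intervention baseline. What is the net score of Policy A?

Baseline:
  F = 135
  K = 56
  Q = 150 − 3·56 = -18
  A = -40 − 135 + 6·56 + 4·(-18) = 89
Policy A (K + 32):
  F = 135
  K = 56 + 32 = 88
  Q = 150 − 3·88 = -114
  A = -40 − 135 + 6·88 + 4·(-114) = -103
ΔQ = -114 − (-18) = -96; ΔA = -103 − 89 = -192
Score = 5·(-96) + (-5)·(-192) = 480

480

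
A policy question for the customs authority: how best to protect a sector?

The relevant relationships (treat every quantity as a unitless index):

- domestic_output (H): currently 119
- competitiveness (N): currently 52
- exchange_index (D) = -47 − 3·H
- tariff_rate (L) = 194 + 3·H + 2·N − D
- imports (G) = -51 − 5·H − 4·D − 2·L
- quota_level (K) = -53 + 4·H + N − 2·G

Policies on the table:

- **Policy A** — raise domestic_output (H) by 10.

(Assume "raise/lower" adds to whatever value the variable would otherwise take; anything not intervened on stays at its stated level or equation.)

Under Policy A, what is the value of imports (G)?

-1198

Policy A (H + 10):
  H = 119 + 10 = 129
  N = 52
  D = -47 − 3·129 = -434
  L = 194 + 3·129 + 2·52 − (-434) = 1119
  G = -51 − 5·129 − 4·(-434) − 2·1119 = -1198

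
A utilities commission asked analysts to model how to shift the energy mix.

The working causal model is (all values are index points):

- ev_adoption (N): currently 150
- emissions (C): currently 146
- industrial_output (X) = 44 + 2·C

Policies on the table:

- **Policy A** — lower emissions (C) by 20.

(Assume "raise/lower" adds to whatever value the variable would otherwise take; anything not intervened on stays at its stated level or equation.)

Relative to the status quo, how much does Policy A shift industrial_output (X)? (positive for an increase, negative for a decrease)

Baseline:
  C = 146
  X = 44 + 2·146 = 336
Policy A (C − 20):
  C = 146 − 20 = 126
  X = 44 + 2·126 = 296
Change in X: 296 − 336 = -40

-40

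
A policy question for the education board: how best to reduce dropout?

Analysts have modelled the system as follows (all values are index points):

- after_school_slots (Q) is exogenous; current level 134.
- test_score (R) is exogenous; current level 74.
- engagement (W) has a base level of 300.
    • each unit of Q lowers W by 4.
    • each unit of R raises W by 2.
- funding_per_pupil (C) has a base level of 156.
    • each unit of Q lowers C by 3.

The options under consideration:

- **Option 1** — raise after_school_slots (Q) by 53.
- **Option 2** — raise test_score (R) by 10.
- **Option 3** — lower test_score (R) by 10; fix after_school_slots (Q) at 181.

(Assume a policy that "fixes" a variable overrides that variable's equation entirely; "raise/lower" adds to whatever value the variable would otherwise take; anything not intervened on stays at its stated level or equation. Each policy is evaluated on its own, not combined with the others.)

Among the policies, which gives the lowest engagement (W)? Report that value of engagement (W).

-300

Option 1 (Q + 53):
  Q = 134 + 53 = 187
  R = 74
  W = 300 − 4·187 + 2·74 = -300
Option 2 (R + 10):
  Q = 134
  R = 74 + 10 = 84
  W = 300 − 4·134 + 2·84 = -68
Option 3 (R − 10, Q := 181):
  Q = 181
  R = 74 − 10 = 64
  W = 300 − 4·181 + 2·64 = -296
Comparing — Option 1: W=-300, Option 2: W=-68, Option 3: W=-296. Lowest is -300 (Option 1).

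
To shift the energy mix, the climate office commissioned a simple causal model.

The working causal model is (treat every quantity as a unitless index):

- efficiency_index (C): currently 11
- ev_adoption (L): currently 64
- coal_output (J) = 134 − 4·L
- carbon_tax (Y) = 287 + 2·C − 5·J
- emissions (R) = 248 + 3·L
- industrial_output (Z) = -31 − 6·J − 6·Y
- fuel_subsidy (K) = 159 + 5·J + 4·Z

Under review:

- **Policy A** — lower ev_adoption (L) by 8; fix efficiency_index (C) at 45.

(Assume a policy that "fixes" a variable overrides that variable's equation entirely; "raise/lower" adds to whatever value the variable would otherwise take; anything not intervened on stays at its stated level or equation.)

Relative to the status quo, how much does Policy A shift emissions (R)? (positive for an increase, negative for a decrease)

Baseline:
  L = 64
  R = 248 + 3·64 = 440
Policy A (L − 8, C := 45):
  L = 64 − 8 = 56
  R = 248 + 3·56 = 416
Change in R: 416 − 440 = -24

-24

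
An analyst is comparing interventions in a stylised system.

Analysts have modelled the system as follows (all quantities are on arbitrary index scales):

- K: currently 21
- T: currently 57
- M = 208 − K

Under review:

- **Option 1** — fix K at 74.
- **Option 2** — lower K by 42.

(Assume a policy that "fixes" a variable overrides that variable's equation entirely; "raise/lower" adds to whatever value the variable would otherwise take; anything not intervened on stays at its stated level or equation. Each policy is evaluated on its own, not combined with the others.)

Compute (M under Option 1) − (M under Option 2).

-95

Option 1 (K := 74):
  K = 74
  M = 208 − 74 = 134
Option 2 (K − 42):
  K = 21 − 42 = -21
  M = 208 − (-21) = 229
M: 134 − 229 = -95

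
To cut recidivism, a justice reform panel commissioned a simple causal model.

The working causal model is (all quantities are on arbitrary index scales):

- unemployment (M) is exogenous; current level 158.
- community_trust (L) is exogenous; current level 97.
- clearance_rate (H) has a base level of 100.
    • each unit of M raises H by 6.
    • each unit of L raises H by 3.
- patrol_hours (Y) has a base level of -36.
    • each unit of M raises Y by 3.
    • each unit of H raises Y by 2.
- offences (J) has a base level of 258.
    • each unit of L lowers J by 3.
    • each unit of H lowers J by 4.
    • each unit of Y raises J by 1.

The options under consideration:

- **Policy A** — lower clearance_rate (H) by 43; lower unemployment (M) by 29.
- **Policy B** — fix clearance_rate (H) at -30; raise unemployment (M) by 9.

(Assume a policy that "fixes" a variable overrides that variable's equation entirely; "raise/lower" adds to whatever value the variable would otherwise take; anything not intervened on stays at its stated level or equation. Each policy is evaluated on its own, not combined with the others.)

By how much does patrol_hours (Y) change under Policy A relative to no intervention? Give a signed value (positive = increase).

Baseline:
  M = 158
  L = 97
  H = 100 + 6·158 + 3·97 = 1339
  Y = -36 + 3·158 + 2·1339 = 3116
Policy A (H − 43, M − 29):
  M = 158 − 29 = 129
  L = 97
  H = 100 + 6·129 + 3·97 (−43 from intervention) = 1122
  Y = -36 + 3·129 + 2·1122 = 2595
Change in Y: 2595 − 3116 = -521

-521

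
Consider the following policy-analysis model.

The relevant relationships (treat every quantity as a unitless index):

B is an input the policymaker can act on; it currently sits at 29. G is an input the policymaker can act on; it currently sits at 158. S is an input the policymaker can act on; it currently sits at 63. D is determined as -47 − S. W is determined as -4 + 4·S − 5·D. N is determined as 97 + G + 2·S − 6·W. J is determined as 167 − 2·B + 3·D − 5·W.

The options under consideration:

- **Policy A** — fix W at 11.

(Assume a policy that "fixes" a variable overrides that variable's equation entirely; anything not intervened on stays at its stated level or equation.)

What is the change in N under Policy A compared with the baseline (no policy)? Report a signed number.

Baseline:
  G = 158
  S = 63
  D = -47 − 63 = -110
  W = -4 + 4·63 − 5·(-110) = 798
  N = 97 + 158 + 2·63 − 6·798 = -4407
Policy A (W := 11):
  G = 158
  S = 63
  D = -47 − 63 = -110
  W = 11
  N = 97 + 158 + 2·63 − 6·11 = 315
Change in N: 315 − (-4407) = 4722

4722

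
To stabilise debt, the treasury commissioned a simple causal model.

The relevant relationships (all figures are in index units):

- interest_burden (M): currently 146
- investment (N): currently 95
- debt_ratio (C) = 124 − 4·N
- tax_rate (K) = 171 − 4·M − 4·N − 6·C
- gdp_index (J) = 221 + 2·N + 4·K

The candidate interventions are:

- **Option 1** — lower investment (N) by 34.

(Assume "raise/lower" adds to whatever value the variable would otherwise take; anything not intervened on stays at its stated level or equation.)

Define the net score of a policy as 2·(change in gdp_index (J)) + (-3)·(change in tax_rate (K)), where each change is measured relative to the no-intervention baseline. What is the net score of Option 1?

-3536

Baseline:
  M = 146
  N = 95
  C = 124 − 4·95 = -256
  K = 171 − 4·146 − 4·95 − 6·(-256) = 743
  J = 221 + 2·95 + 4·743 = 3383
Option 1 (N − 34):
  M = 146
  N = 95 − 34 = 61
  C = 124 − 4·61 = -120
  K = 171 − 4·146 − 4·61 − 6·(-120) = 63
  J = 221 + 2·61 + 4·63 = 595
ΔJ = 595 − 3383 = -2788; ΔK = 63 − 743 = -680
Score = 2·(-2788) + (-3)·(-680) = -3536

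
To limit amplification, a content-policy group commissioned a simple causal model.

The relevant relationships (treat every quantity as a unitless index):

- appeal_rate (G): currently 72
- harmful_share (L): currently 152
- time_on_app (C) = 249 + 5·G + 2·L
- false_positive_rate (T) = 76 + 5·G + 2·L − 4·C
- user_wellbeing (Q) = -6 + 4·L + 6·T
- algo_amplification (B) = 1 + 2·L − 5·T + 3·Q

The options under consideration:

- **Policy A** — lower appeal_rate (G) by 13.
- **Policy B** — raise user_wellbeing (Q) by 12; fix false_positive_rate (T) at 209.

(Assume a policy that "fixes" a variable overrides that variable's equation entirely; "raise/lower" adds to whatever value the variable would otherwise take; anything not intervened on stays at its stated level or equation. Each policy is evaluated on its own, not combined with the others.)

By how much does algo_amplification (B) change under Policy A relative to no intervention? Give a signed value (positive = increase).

Baseline:
  G = 72
  L = 152
  C = 249 + 5·72 + 2·152 = 913
  T = 76 + 5·72 + 2·152 − 4·913 = -2912
  Q = -6 + 4·152 + 6·(-2912) = -16870
  B = 1 + 2·152 − 5·(-2912) + 3·(-16870) = -35745
Policy A (G − 13):
  G = 72 − 13 = 59
  L = 152
  C = 249 + 5·59 + 2·152 = 848
  T = 76 + 5·59 + 2·152 − 4·848 = -2717
  Q = -6 + 4·152 + 6·(-2717) = -15700
  B = 1 + 2·152 − 5·(-2717) + 3·(-15700) = -33210
Change in B: -33210 − (-35745) = 2535

2535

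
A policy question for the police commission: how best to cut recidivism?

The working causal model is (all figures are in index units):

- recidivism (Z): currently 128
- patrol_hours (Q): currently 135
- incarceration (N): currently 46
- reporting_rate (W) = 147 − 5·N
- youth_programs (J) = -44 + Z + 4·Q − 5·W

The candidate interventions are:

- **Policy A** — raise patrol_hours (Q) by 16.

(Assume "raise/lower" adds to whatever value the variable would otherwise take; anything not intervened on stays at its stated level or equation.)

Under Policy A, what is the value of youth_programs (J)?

Policy A (Q + 16):
  Z = 128
  Q = 135 + 16 = 151
  N = 46
  W = 147 − 5·46 = -83
  J = -44 + 128 + 4·151 − 5·(-83) = 1103

1103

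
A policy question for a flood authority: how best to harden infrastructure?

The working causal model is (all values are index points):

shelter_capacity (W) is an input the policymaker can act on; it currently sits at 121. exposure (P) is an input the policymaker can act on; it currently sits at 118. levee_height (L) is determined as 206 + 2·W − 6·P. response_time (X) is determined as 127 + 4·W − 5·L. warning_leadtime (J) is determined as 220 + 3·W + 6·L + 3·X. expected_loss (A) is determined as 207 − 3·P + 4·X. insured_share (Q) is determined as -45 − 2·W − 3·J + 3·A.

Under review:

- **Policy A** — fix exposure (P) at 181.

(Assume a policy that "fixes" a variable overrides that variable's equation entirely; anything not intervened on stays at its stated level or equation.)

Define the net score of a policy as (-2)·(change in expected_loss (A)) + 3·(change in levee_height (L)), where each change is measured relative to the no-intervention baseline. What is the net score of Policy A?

-15876

Baseline:
  W = 121
  P = 118
  L = 206 + 2·121 − 6·118 = -260
  X = 127 + 4·121 − 5·(-260) = 1911
  A = 207 − 3·118 + 4·1911 = 7497
Policy A (P := 181):
  W = 121
  P = 181
  L = 206 + 2·121 − 6·181 = -638
  X = 127 + 4·121 − 5·(-638) = 3801
  A = 207 − 3·181 + 4·3801 = 14868
ΔA = 14868 − 7497 = 7371; ΔL = -638 − (-260) = -378
Score = (-2)·7371 + 3·(-378) = -15876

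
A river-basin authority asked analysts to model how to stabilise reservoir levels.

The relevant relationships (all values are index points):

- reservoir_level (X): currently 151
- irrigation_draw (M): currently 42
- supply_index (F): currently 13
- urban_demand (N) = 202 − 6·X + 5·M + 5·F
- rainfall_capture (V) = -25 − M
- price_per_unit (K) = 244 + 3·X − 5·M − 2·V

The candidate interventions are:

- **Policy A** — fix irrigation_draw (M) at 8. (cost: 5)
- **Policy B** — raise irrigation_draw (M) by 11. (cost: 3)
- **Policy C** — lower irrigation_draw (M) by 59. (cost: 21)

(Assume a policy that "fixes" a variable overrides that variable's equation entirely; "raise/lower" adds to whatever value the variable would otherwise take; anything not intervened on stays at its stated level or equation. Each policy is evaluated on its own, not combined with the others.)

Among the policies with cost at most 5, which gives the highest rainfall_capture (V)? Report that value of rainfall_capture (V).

-33

Policy A (M := 8):
  M = 8
  V = -25 − 8 = -33
Policy B (M + 11):
  M = 42 + 11 = 53
  V = -25 − 53 = -78
Comparing — Policy A: V=-33, Policy B: V=-78. Highest is -33 (Policy A).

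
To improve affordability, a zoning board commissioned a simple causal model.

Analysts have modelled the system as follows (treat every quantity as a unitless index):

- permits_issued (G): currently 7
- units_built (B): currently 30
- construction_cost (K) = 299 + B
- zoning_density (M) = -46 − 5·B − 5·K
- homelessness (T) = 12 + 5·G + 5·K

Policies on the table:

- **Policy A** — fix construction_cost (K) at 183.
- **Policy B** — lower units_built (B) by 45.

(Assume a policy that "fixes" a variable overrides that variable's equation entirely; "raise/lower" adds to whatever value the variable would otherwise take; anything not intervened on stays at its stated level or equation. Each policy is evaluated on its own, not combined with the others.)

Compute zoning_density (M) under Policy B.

-1391

Policy B (B − 45):
  B = 30 − 45 = -15
  K = 299 + (-15) = 284
  M = -46 − 5·(-15) − 5·284 = -1391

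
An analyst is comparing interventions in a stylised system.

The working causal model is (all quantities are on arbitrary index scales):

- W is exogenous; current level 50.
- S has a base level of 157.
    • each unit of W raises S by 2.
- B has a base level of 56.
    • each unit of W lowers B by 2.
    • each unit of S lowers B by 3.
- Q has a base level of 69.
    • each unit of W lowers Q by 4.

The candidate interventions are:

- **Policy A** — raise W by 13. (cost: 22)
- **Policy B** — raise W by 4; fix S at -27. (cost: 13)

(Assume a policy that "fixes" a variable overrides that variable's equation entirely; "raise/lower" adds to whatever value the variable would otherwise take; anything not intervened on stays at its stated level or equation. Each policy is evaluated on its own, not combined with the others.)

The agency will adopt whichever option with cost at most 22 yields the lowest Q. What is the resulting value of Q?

-183

Policy A (W + 13):
  W = 50 + 13 = 63
  Q = 69 − 4·63 = -183
Policy B (W + 4, S := -27):
  W = 50 + 4 = 54
  Q = 69 − 4·54 = -147
Comparing — Policy A: Q=-183, Policy B: Q=-147. Lowest is -183 (Policy A).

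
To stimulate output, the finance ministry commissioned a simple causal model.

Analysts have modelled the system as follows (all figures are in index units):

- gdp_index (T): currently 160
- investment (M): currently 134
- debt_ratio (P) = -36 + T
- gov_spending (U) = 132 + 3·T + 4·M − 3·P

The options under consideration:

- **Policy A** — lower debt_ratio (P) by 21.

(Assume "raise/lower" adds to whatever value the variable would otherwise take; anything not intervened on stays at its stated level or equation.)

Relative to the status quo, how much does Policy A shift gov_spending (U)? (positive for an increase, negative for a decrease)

63

Baseline:
  T = 160
  M = 134
  P = -36 + 160 = 124
  U = 132 + 3·160 + 4·134 − 3·124 = 776
Policy A (P − 21):
  T = 160
  M = 134
  P = -36 + 160 (−21 from intervention) = 103
  U = 132 + 3·160 + 4·134 − 3·103 = 839
Change in U: 839 − 776 = 63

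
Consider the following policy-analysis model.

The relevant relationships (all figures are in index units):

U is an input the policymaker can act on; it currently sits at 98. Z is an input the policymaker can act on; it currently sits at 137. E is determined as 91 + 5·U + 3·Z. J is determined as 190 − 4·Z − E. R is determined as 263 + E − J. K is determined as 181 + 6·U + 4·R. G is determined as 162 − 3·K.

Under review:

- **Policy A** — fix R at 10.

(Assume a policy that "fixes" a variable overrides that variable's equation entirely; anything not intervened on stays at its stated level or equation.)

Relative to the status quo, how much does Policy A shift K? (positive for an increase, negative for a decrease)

-10380

Baseline:
  U = 98
  Z = 137
  E = 91 + 5·98 + 3·137 = 992
  J = 190 − 4·137 − 992 = -1350
  R = 263 + 992 − (-1350) = 2605
  K = 181 + 6·98 + 4·2605 = 11189
Policy A (R := 10):
  U = 98
  Z = 137
  E = 91 + 5·98 + 3·137 = 992
  J = 190 − 4·137 − 992 = -1350
  R = 10
  K = 181 + 6·98 + 4·10 = 809
Change in K: 809 − 11189 = -10380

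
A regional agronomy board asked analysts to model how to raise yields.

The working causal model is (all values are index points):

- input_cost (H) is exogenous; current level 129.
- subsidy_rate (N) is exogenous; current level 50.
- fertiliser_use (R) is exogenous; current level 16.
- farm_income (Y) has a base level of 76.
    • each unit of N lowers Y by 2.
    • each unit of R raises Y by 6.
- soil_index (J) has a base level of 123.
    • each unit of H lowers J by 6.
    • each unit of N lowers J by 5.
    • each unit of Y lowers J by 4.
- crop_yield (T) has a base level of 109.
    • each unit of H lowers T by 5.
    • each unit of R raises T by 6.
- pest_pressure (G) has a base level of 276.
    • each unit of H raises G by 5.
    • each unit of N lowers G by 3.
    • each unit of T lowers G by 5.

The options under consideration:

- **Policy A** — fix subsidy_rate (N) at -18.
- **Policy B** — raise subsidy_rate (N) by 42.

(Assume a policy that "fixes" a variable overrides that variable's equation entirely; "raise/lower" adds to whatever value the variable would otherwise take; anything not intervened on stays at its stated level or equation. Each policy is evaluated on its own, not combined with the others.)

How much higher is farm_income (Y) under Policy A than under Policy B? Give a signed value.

220

Policy A (N := -18):
  N = -18
  R = 16
  Y = 76 − 2·(-18) + 6·16 = 208
Policy B (N + 42):
  N = 50 + 42 = 92
  R = 16
  Y = 76 − 2·92 + 6·16 = -12
Y: 208 − (-12) = 220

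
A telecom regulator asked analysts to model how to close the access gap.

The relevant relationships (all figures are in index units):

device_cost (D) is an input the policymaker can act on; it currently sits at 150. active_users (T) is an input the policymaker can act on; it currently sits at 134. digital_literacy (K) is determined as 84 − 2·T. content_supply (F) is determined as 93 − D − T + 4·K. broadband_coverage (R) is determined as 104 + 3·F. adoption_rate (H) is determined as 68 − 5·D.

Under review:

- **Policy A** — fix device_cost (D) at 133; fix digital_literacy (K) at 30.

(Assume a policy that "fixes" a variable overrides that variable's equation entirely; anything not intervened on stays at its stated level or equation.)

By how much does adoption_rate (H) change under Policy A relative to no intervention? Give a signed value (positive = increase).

85

Baseline:
  D = 150
  H = 68 − 5·150 = -682
Policy A (D := 133, K := 30):
  D = 133
  H = 68 − 5·133 = -597
Change in H: -597 − (-682) = 85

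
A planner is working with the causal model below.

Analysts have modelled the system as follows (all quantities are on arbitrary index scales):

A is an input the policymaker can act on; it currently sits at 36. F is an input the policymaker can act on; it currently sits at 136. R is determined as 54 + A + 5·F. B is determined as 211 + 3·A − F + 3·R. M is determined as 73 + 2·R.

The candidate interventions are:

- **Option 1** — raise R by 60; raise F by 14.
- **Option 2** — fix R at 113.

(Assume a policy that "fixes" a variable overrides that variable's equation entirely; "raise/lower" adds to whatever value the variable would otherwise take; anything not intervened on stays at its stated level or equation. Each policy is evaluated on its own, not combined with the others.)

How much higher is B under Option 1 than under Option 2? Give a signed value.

2347

Option 1 (R + 60, F + 14):
  A = 36
  F = 136 + 14 = 150
  R = 54 + 36 + 5·150 (+60 from intervention) = 900
  B = 211 + 3·36 − 150 + 3·900 = 2869
Option 2 (R := 113):
  A = 36
  F = 136
  R = 113
  B = 211 + 3·36 − 136 + 3·113 = 522
B: 2869 − 522 = 2347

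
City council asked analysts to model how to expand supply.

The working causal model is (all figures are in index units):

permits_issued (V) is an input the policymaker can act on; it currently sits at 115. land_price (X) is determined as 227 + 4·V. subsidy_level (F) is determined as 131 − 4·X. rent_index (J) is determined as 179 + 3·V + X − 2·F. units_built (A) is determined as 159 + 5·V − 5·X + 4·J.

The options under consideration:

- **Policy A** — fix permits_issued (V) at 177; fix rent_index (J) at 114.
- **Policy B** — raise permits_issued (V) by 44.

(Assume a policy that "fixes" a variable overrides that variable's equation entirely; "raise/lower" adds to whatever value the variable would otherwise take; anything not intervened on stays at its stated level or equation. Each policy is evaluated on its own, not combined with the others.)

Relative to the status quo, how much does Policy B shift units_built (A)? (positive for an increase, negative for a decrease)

Baseline:
  V = 115
  X = 227 + 4·115 = 687
  F = 131 − 4·687 = -2617
  J = 179 + 3·115 + 687 − 2·(-2617) = 6445
  A = 159 + 5·115 − 5·687 + 4·6445 = 23079
Policy B (V + 44):
  V = 115 + 44 = 159
  X = 227 + 4·159 = 863
  F = 131 − 4·863 = -3321
  J = 179 + 3·159 + 863 − 2·(-3321) = 8161
  A = 159 + 5·159 − 5·863 + 4·8161 = 29283
Change in A: 29283 − 23079 = 6204

6204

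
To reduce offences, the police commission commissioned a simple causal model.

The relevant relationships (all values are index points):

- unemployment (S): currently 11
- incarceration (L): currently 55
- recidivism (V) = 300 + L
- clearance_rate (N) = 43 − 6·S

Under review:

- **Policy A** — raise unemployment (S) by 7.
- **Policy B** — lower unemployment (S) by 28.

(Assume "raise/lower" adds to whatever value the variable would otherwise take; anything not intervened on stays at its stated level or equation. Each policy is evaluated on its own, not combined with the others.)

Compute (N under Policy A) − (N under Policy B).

-210

Policy A (S + 7):
  S = 11 + 7 = 18
  N = 43 − 6·18 = -65
Policy B (S − 28):
  S = 11 − 28 = -17
  N = 43 − 6·(-17) = 145
N: -65 − 145 = -210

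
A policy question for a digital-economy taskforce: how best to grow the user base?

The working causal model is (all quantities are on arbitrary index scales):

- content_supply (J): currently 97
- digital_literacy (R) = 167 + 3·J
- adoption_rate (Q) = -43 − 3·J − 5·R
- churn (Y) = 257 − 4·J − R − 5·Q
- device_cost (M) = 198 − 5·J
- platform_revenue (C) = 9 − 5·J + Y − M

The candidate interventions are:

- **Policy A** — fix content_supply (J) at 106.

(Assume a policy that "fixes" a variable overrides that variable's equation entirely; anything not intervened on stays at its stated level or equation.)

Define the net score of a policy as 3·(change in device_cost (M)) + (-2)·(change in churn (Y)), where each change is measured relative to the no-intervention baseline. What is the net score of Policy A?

-1629

Baseline:
  J = 97
  R = 167 + 3·97 = 458
  Q = -43 − 3·97 − 5·458 = -2624
  Y = 257 − 4·97 − 458 − 5·(-2624) = 12531
  M = 198 − 5·97 = -287
Policy A (J := 106):
  J = 106
  R = 167 + 3·106 = 485
  Q = -43 − 3·106 − 5·485 = -2786
  Y = 257 − 4·106 − 485 − 5·(-2786) = 13278
  M = 198 − 5·106 = -332
ΔM = -332 − (-287) = -45; ΔY = 13278 − 12531 = 747
Score = 3·(-45) + (-2)·747 = -1629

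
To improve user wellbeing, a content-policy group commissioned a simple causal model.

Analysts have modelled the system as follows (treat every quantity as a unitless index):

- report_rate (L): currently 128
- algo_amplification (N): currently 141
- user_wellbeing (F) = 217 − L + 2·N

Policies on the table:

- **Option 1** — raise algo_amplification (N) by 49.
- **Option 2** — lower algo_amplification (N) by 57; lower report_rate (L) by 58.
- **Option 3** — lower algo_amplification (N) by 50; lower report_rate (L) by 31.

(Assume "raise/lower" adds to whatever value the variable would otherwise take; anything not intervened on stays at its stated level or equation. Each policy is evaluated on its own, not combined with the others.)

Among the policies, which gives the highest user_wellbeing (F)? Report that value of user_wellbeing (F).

469

Option 1 (N + 49):
  L = 128
  N = 141 + 49 = 190
  F = 217 − 128 + 2·190 = 469
Option 2 (N − 57, L − 58):
  L = 128 − 58 = 70
  N = 141 − 57 = 84
  F = 217 − 70 + 2·84 = 315
Option 3 (N − 50, L − 31):
  L = 128 − 31 = 97
  N = 141 − 50 = 91
  F = 217 − 97 + 2·91 = 302
Comparing — Option 1: F=469, Option 2: F=315, Option 3: F=302. Highest is 469 (Option 1).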